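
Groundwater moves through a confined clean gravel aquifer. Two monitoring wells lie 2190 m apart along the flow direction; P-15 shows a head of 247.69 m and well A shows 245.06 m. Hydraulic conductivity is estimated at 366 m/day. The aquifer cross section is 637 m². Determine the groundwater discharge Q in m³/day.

Hydraulic gradient i = (247.69 − 245.06) / 2190 = 2.63 / 2190 = 0.001201.
Darcy's law: Q = K · A · i = 366.0 × 637.0 × 0.001201 = 280.0 m³/day.

280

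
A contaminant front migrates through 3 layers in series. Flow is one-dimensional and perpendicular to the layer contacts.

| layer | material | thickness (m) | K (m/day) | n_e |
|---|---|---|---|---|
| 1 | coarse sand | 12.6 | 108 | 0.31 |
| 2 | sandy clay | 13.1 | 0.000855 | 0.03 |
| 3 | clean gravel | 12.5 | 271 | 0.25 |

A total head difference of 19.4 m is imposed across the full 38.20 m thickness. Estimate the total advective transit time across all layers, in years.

With flow normal to the layers, continuity requires the same specific discharge q through every layer.
Σ(b_i/K_i) = 12.6/108 + 13.1/0.000855 + 12.5/271 = 15322 d.
q = Δh / Σ(b_i/K_i) = 19.4 / 15322 = 0.001266 m/day.
In each layer the seepage velocity is v_i = q/n_i, so the layer transit time is t_i = b_i·n_i / q:
  layer 1 (coarse sand): t_1 = 12.6 × 0.31 / 0.001266 = 3085 d
  layer 2 (sandy clay): t_2 = 13.1 × 0.03 / 0.001266 = 310.4 d
  layer 3 (clean gravel): t_3 = 12.5 × 0.25 / 0.001266 = 2468 d
Total t = Σ t_i = 5863 days = 16.05 years.

16.1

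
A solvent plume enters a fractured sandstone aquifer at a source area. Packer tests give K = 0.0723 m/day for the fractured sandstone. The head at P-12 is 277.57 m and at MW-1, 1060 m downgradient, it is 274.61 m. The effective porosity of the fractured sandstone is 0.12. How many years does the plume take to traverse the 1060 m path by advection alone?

1720

Hydraulic gradient i = (277.57 − 274.61) / 1060 = 2.96 / 1060 = 0.002792.
Darcy flux q = K · i = 0.07230 × 0.002792 = 0.0002019 m/day.
Seepage velocity v = q / n_e = 0.0002019 / 0.12 = 0.001682 m/day.
Travel time t = L / v = 1060 / 0.001682 = 6.300e+05 days = 1725 years.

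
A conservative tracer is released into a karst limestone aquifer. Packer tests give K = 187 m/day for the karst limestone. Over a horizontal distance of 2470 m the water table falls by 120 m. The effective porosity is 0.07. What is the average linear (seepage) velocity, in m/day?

Hydraulic gradient i = Δh / L = 120 / 2470 = 0.04858.
Darcy flux q = K · i = 187.0 × 0.04858 = 9.085 m/day.
Seepage velocity v = q / n_e = 9.085 / 0.07 = 129.8 m/day.

130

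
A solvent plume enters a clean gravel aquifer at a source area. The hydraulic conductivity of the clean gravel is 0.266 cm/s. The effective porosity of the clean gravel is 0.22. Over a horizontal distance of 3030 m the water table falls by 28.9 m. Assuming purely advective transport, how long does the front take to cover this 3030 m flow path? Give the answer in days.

304

Convert K: 0.266 cm/s × 864 = 229.8 m/day.
Hydraulic gradient i = Δh / L = 28.9 / 3030 = 0.009538.
Darcy flux q = K · i = 229.8 × 0.009538 = 2.192 m/day.
Seepage velocity v = q / n_e = 2.192 / 0.22 = 9.964 m/day.
Travel time t = L / v = 3030 / 9.964 = 304.1 days.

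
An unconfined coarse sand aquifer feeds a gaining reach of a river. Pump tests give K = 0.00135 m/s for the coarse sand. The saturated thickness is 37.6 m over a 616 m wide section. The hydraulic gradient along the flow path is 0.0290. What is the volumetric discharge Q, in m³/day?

Convert K: 0.00135 m/s × 86400 = 116.6 m/day.
Cross-sectional area A = 616 × 37.6 = 23162 m².
Hydraulic gradient i = 0.0290.
Darcy's law: Q = K · A · i = 116.6 × 23162 × 0.02900 = 78346 m³/day.

78300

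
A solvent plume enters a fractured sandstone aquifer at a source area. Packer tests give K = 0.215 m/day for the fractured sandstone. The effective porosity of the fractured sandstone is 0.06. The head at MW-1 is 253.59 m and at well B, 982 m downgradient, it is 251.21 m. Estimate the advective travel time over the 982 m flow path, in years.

310

Hydraulic gradient i = (253.59 − 251.21) / 982 = 2.38 / 982 = 0.002424.
Darcy flux q = K · i = 0.2150 × 0.002424 = 0.0005211 m/day.
Seepage velocity v = q / n_e = 0.0005211 / 0.06 = 0.008685 m/day.
Travel time t = L / v = 982 / 0.008685 = 1.131e+05 days = 309.6 years.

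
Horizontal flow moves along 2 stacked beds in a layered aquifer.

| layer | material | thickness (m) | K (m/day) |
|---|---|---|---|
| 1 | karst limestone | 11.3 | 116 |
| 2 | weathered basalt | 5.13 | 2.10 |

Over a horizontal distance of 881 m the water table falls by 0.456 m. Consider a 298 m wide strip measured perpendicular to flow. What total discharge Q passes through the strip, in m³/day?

Flow is parallel to layering, so each bed carries its own Darcy discharge and the transmissivities add.
Σ(K_i·b_i) = 116×11.3 + 2.10×5.13 = 1322 m²/day.
Hydraulic gradient i = Δh / L = 0.456 / 881 = 0.0005176.
Q = Σ(K_i·b_i) · W · i = 1322 × 298 × 0.0005176 = 203.8 m³/day.

204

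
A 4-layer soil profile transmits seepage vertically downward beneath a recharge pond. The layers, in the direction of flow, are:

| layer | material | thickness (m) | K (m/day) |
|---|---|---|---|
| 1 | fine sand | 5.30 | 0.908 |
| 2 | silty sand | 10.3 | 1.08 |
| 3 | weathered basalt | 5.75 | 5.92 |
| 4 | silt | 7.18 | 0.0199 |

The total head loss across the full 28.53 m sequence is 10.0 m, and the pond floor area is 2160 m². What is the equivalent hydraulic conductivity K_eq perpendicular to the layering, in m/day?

0.0756

Flow is perpendicular to layering, so the layers act in series and the equivalent K is the thickness-weighted harmonic mean.
Total thickness L = 5.30 + 10.3 + 5.75 + 7.18 = 28.53 m.
Σ(b_i/K_i) = 5.30/0.908 + 10.3/1.08 + 5.75/5.92 + 7.18/0.0199 = 377.1 d.
K_eq = L / Σ(b_i/K_i) = 28.53 / 377.1 = 0.07565 m/day.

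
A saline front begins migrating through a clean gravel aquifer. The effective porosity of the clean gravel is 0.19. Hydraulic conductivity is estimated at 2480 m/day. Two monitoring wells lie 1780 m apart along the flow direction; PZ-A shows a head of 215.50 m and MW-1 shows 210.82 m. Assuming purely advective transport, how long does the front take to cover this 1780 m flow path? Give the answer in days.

51.9

Hydraulic gradient i = (215.50 − 210.82) / 1780 = 4.68 / 1780 = 0.002629.
Darcy flux q = K · i = 2480 × 0.002629 = 6.520 m/day.
Seepage velocity v = q / n_e = 6.520 / 0.19 = 34.32 m/day.
Travel time t = L / v = 1780 / 34.32 = 51.87 days.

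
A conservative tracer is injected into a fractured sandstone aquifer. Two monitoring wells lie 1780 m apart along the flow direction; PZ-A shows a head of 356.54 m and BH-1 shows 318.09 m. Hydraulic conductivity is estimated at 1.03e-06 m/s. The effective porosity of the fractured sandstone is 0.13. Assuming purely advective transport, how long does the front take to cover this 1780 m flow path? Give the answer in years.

330

Convert K: 1.03e-06 m/s × 86400 = 0.08899 m/day.
Hydraulic gradient i = (356.54 − 318.09) / 1780 = 38.45 / 1780 = 0.02160.
Darcy flux q = K · i = 0.08899 × 0.02160 = 0.001922 m/day.
Seepage velocity v = q / n_e = 0.001922 / 0.13 = 0.01479 m/day.
Travel time t = L / v = 1780 / 0.01479 = 1.204e+05 days = 329.6 years.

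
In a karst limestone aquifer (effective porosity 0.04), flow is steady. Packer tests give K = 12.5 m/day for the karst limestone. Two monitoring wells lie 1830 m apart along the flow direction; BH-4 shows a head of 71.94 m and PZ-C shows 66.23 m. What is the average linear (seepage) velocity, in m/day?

0.975

Hydraulic gradient i = (71.94 − 66.23) / 1830 = 5.71 / 1830 = 0.003120.
Darcy flux q = K · i = 12.50 × 0.003120 = 0.03900 m/day.
Seepage velocity v = q / n_e = 0.03900 / 0.04 = 0.9751 m/day.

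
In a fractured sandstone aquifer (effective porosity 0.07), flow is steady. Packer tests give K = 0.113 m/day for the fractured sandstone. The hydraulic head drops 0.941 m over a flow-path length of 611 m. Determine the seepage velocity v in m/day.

0.00249

Hydraulic gradient i = Δh / L = 0.941 / 611 = 0.001540.
Darcy flux q = K · i = 0.1130 × 0.001540 = 0.0001740 m/day.
Seepage velocity v = q / n_e = 0.0001740 / 0.07 = 0.002486 m/day.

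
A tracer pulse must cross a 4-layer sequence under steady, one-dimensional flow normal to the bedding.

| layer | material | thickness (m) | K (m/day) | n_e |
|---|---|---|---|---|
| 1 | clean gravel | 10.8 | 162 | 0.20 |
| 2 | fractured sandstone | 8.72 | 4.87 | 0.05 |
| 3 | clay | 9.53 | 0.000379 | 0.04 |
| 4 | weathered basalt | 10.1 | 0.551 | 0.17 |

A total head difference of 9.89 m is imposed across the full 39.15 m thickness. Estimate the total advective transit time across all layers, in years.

32.7

With flow normal to the layers, continuity requires the same specific discharge q through every layer.
Σ(b_i/K_i) = 10.8/162 + 8.72/4.87 + 9.53/0.000379 + 10.1/0.551 = 25165 d.
q = Δh / Σ(b_i/K_i) = 9.89 / 25165 = 0.0003930 m/day.
In each layer the seepage velocity is v_i = q/n_i, so the layer transit time is t_i = b_i·n_i / q:
  layer 1 (clean gravel): t_1 = 10.8 × 0.20 / 0.0003930 = 5496 d
  layer 2 (fractured sandstone): t_2 = 8.72 × 0.05 / 0.0003930 = 1109 d
  layer 3 (clay): t_3 = 9.53 × 0.04 / 0.0003930 = 970.0 d
  layer 4 (weathered basalt): t_4 = 10.1 × 0.17 / 0.0003930 = 4369 d
Total t = Σ t_i = 11944 days = 32.70 years.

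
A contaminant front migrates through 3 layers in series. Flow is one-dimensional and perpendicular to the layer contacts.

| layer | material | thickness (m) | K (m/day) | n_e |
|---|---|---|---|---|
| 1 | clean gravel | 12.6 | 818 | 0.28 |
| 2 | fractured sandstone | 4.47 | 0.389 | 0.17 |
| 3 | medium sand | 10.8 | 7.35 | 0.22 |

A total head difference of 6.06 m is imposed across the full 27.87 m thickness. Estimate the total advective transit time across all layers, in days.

With flow normal to the layers, continuity requires the same specific discharge q through every layer.
Σ(b_i/K_i) = 12.6/818 + 4.47/0.389 + 10.8/7.35 = 12.98 d.
q = Δh / Σ(b_i/K_i) = 6.06 / 12.98 = 0.4670 m/day.
In each layer the seepage velocity is v_i = q/n_i, so the layer transit time is t_i = b_i·n_i / q:
  layer 1 (clean gravel): t_1 = 12.6 × 0.28 / 0.4670 = 7.554 d
  layer 2 (fractured sandstone): t_2 = 4.47 × 0.17 / 0.4670 = 1.627 d
  layer 3 (medium sand): t_3 = 10.8 × 0.22 / 0.4670 = 5.088 d
Total t = Σ t_i = 14.27 days.

14.3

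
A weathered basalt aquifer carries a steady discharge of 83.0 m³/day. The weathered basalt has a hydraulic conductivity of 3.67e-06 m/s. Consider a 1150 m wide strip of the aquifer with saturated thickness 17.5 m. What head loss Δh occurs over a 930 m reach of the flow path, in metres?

12.1

Convert K: 3.67e-06 m/s × 86400 = 0.3171 m/day.
Cross-sectional area A = 1150 × 17.5 = 20125 m².
From Q = K·A·i, i = Q / (K·A) = 83.0 / (0.3171 × 20125) = 0.01301.
Head loss Δh = i · L = 0.01301 × 930 = 12.10 m.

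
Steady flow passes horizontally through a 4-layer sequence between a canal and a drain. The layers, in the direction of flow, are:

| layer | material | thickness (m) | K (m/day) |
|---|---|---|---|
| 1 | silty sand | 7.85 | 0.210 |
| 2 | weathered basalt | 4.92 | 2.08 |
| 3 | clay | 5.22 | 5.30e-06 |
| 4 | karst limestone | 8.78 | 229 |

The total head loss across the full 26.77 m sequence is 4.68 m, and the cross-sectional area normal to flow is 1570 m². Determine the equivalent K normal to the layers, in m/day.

Flow is perpendicular to layering, so the layers act in series and the equivalent K is the thickness-weighted harmonic mean.
Total thickness L = 7.85 + 4.92 + 5.22 + 8.78 = 26.77 m.
Σ(b_i/K_i) = 7.85/0.210 + 4.92/2.08 + 5.22/5.30e-06 + 8.78/229 = 9.849e+05 d.
K_eq = L / Σ(b_i/K_i) = 26.77 / 9.849e+05 = 2.718e-05 m/day.

2.72e-05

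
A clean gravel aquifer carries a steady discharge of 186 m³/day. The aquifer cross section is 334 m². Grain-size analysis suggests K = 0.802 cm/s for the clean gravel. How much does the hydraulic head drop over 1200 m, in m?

0.964

Convert K: 0.802 cm/s × 864 = 692.9 m/day.
From Q = K·A·i, i = Q / (K·A) = 186 / (692.9 × 334.0) = 0.0008037.
Head loss Δh = i · L = 0.0008037 × 1200 = 0.9644 m.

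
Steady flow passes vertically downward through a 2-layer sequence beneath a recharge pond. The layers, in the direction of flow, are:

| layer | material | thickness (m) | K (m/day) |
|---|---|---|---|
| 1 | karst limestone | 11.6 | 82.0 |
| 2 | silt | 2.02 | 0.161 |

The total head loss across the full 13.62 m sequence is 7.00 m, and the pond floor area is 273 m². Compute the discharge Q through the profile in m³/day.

151

Flow is perpendicular to layering, so the layers act in series and the equivalent K is the thickness-weighted harmonic mean.
Total thickness L = 11.6 + 2.02 = 13.62 m.
Σ(b_i/K_i) = 11.6/82.0 + 2.02/0.161 = 12.69 d.
K_eq = L / Σ(b_i/K_i) = 13.62 / 12.69 = 1.073 m/day.
Q = K_eq · A · (Δh/L) = 1.073 × 273 × (7.00/13.62) = 150.6 m³/day.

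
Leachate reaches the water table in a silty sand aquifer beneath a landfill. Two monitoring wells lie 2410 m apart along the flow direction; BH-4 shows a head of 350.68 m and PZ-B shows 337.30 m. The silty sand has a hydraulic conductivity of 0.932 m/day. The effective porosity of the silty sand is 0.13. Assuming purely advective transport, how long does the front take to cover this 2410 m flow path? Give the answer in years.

166

Hydraulic gradient i = (350.68 − 337.30) / 2410 = 13.38 / 2410 = 0.005552.
Darcy flux q = K · i = 0.9320 × 0.005552 = 0.005174 m/day.
Seepage velocity v = q / n_e = 0.005174 / 0.13 = 0.03980 m/day.
Travel time t = L / v = 2410 / 0.03980 = 60549 days = 165.8 years.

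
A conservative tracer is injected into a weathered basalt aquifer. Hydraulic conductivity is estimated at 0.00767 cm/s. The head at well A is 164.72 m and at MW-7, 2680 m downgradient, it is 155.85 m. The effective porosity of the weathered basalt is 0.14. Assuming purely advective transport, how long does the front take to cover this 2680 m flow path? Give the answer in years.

Convert K: 0.00767 cm/s × 864 = 6.627 m/day.
Hydraulic gradient i = (164.72 − 155.85) / 2680 = 8.87 / 2680 = 0.003310.
Darcy flux q = K · i = 6.627 × 0.003310 = 0.02193 m/day.
Seepage velocity v = q / n_e = 0.02193 / 0.14 = 0.1567 m/day.
Travel time t = L / v = 2680 / 0.1567 = 17107 days = 46.84 years.

46.8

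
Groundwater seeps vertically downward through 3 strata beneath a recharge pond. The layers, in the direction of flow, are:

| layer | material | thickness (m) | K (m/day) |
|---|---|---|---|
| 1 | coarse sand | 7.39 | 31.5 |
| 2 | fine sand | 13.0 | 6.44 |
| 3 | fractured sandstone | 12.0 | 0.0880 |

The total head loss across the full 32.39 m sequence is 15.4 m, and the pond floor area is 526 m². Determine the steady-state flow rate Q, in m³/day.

58.4

Flow is perpendicular to layering, so the layers act in series and the equivalent K is the thickness-weighted harmonic mean.
Total thickness L = 7.39 + 13.0 + 12.0 = 32.39 m.
Σ(b_i/K_i) = 7.39/31.5 + 13.0/6.44 + 12.0/0.0880 = 138.6 d.
K_eq = L / Σ(b_i/K_i) = 32.39 / 138.6 = 0.2337 m/day.
Q = K_eq · A · (Δh/L) = 0.2337 × 526 × (15.4/32.39) = 58.44 m³/day.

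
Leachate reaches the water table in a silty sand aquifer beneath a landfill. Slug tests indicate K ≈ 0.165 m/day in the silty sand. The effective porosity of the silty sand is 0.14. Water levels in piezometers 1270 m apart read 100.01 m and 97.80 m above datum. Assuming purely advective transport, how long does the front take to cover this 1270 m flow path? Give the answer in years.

1700

Hydraulic gradient i = (100.01 − 97.80) / 1270 = 2.21 / 1270 = 0.001740.
Darcy flux q = K · i = 0.1650 × 0.001740 = 0.0002871 m/day.
Seepage velocity v = q / n_e = 0.0002871 / 0.14 = 0.002051 m/day.
Travel time t = L / v = 1270 / 0.002051 = 6.192e+05 days = 1695 years.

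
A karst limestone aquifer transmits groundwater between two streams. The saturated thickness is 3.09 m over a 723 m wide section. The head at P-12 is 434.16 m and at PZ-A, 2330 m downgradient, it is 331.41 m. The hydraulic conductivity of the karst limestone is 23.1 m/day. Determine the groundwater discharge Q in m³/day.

Cross-sectional area A = 723 × 3.09 = 2234 m².
Hydraulic gradient i = (434.16 − 331.41) / 2330 = 102.75 / 2330 = 0.04410.
Darcy's law: Q = K · A · i = 23.10 × 2234 × 0.04410 = 2276 m³/day.

2280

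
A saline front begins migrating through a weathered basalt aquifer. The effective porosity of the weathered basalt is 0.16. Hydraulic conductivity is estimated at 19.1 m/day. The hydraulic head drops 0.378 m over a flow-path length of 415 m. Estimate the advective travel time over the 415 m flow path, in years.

10.4

Hydraulic gradient i = Δh / L = 0.378 / 415 = 0.0009108.
Darcy flux q = K · i = 19.10 × 0.0009108 = 0.01740 m/day.
Seepage velocity v = q / n_e = 0.01740 / 0.16 = 0.1087 m/day.
Travel time t = L / v = 415 / 0.1087 = 3817 days = 10.45 years.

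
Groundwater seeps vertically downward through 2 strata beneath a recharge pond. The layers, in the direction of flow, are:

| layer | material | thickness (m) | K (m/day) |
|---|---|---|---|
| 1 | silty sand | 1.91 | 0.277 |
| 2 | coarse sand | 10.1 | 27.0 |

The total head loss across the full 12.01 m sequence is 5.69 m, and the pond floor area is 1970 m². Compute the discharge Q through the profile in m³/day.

Flow is perpendicular to layering, so the layers act in series and the equivalent K is the thickness-weighted harmonic mean.
Total thickness L = 1.91 + 10.1 = 12.01 m.
Σ(b_i/K_i) = 1.91/0.277 + 10.1/27.0 = 7.269 d.
K_eq = L / Σ(b_i/K_i) = 12.01 / 7.269 = 1.652 m/day.
Q = K_eq · A · (Δh/L) = 1.652 × 1970 × (5.69/12.01) = 1542 m³/day.

1540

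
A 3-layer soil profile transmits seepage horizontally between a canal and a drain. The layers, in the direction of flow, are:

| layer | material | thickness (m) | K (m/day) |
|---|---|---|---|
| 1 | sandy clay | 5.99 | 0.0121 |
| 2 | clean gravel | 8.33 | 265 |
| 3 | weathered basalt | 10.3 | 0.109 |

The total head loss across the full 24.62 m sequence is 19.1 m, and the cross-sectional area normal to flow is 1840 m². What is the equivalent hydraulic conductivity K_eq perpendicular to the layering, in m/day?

Flow is perpendicular to layering, so the layers act in series and the equivalent K is the thickness-weighted harmonic mean.
Total thickness L = 5.99 + 8.33 + 10.3 = 24.62 m.
Σ(b_i/K_i) = 5.99/0.0121 + 8.33/265 + 10.3/0.109 = 589.6 d.
K_eq = L / Σ(b_i/K_i) = 24.62 / 589.6 = 0.04176 m/day.

0.0418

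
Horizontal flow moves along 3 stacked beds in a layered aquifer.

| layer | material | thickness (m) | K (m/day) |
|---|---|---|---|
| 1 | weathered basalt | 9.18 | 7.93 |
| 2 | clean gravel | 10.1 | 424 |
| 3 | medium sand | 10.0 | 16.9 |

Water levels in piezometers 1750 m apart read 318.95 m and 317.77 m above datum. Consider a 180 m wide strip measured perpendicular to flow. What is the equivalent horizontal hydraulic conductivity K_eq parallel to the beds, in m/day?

Flow is parallel to layering, so each bed carries its own Darcy discharge and the transmissivities add.
Σ(K_i·b_i) = 7.93×9.18 + 424×10.1 + 16.9×10.0 = 4524 m²/day.
Total thickness b = 29.28 m, so K_eq = Σ(K_i·b_i)/b = 154.5 m/day.

155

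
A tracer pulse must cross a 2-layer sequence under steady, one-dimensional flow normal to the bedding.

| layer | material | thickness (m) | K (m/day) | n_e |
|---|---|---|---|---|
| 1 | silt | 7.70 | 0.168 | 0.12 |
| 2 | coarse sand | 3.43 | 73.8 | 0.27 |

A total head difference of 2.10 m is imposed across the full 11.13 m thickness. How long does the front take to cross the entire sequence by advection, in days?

With flow normal to the layers, continuity requires the same specific discharge q through every layer.
Σ(b_i/K_i) = 7.70/0.168 + 3.43/73.8 = 45.88 d.
q = Δh / Σ(b_i/K_i) = 2.10 / 45.88 = 0.04577 m/day.
In each layer the seepage velocity is v_i = q/n_i, so the layer transit time is t_i = b_i·n_i / q:
  layer 1 (silt): t_1 = 7.70 × 0.12 / 0.04577 = 20.19 d
  layer 2 (coarse sand): t_2 = 3.43 × 0.27 / 0.04577 = 20.23 d
Total t = Σ t_i = 40.42 days.

40.4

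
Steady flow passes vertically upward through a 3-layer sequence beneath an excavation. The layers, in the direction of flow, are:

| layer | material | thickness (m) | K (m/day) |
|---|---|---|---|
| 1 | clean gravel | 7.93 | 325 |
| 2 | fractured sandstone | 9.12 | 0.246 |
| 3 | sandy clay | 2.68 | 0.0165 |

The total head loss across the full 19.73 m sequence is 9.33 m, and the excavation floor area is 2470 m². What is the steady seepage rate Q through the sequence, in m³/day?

116

Flow is perpendicular to layering, so the layers act in series and the equivalent K is the thickness-weighted harmonic mean.
Total thickness L = 7.93 + 9.12 + 2.68 = 19.73 m.
Σ(b_i/K_i) = 7.93/325 + 9.12/0.246 + 2.68/0.0165 = 199.5 d.
K_eq = L / Σ(b_i/K_i) = 19.73 / 199.5 = 0.09889 m/day.
Q = K_eq · A · (Δh/L) = 0.09889 × 2470 × (9.33/19.73) = 115.5 m³/day.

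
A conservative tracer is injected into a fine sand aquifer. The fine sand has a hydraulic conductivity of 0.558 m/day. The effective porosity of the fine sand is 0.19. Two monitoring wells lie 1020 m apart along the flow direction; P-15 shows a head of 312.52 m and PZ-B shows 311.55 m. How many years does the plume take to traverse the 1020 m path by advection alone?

1000

Hydraulic gradient i = (312.52 − 311.55) / 1020 = 0.97 / 1020 = 0.0009510.
Darcy flux q = K · i = 0.5580 × 0.0009510 = 0.0005306 m/day.
Seepage velocity v = q / n_e = 0.0005306 / 0.19 = 0.002793 m/day.
Travel time t = L / v = 1020 / 0.002793 = 3.652e+05 days = 999.9 years.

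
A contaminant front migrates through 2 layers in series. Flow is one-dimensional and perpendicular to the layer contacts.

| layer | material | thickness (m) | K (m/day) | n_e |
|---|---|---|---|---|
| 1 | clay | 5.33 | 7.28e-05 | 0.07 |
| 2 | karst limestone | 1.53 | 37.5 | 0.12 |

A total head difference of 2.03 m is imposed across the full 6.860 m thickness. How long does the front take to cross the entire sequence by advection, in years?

55.0

With flow normal to the layers, continuity requires the same specific discharge q through every layer.
Σ(b_i/K_i) = 5.33/7.28e-05 + 1.53/37.5 = 73214 d.
q = Δh / Σ(b_i/K_i) = 2.03 / 73214 = 2.773e-05 m/day.
In each layer the seepage velocity is v_i = q/n_i, so the layer transit time is t_i = b_i·n_i / q:
  layer 1 (clay): t_1 = 5.33 × 0.07 / 2.773e-05 = 13456 d
  layer 2 (karst limestone): t_2 = 1.53 × 0.12 / 2.773e-05 = 6622 d
Total t = Σ t_i = 20078 days = 54.97 years.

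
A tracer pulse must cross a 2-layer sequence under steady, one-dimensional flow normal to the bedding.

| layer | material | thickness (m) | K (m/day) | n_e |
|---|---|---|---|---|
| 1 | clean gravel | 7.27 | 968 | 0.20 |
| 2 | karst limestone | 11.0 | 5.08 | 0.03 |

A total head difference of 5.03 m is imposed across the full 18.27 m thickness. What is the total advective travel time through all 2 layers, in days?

0.771

With flow normal to the layers, continuity requires the same specific discharge q through every layer.
Σ(b_i/K_i) = 7.27/968 + 11.0/5.08 = 2.173 d.
q = Δh / Σ(b_i/K_i) = 5.03 / 2.173 = 2.315 m/day.
In each layer the seepage velocity is v_i = q/n_i, so the layer transit time is t_i = b_i·n_i / q:
  layer 1 (clean gravel): t_1 = 7.27 × 0.20 / 2.315 = 0.6281 d
  layer 2 (karst limestone): t_2 = 11.0 × 0.03 / 2.315 = 0.1426 d
Total t = Σ t_i = 0.7707 days.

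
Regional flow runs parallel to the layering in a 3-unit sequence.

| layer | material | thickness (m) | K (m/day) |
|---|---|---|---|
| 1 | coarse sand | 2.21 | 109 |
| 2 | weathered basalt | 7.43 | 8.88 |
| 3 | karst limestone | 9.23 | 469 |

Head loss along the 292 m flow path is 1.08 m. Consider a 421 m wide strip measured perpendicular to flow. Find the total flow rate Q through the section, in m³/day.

7220

Flow is parallel to layering, so each bed carries its own Darcy discharge and the transmissivities add.
Σ(K_i·b_i) = 109×2.21 + 8.88×7.43 + 469×9.23 = 4636 m²/day.
Hydraulic gradient i = Δh / L = 1.08 / 292 = 0.003699.
Q = Σ(K_i·b_i) · W · i = 4636 × 421 × 0.003699 = 7218 m³/day.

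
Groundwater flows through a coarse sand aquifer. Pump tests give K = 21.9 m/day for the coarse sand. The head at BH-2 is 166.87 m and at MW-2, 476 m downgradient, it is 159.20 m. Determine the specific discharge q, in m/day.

0.353

Hydraulic gradient i = (166.87 − 159.20) / 476 = 7.67 / 476 = 0.01611.
Specific discharge q = K · i = 21.90 × 0.01611 = 0.3529 m/day.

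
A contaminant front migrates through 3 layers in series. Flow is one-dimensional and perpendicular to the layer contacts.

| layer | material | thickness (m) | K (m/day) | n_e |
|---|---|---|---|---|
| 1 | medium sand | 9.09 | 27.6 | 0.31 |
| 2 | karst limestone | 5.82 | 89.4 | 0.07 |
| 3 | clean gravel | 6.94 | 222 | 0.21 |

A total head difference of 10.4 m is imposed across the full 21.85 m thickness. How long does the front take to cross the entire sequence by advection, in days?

With flow normal to the layers, continuity requires the same specific discharge q through every layer.
Σ(b_i/K_i) = 9.09/27.6 + 5.82/89.4 + 6.94/222 = 0.4257 d.
q = Δh / Σ(b_i/K_i) = 10.4 / 0.4257 = 24.43 m/day.
In each layer the seepage velocity is v_i = q/n_i, so the layer transit time is t_i = b_i·n_i / q:
  layer 1 (medium sand): t_1 = 9.09 × 0.31 / 24.43 = 0.1153 d
  layer 2 (karst limestone): t_2 = 5.82 × 0.07 / 24.43 = 0.01668 d
  layer 3 (clean gravel): t_3 = 6.94 × 0.21 / 24.43 = 0.05966 d
Total t = Σ t_i = 0.1917 days.

0.192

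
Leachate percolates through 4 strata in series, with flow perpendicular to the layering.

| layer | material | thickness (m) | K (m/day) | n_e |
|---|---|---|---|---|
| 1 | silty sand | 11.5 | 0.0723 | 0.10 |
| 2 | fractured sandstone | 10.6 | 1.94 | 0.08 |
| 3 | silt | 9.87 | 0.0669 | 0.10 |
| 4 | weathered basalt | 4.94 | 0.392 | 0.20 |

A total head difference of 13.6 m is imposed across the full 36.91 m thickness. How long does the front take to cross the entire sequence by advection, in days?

With flow normal to the layers, continuity requires the same specific discharge q through every layer.
Σ(b_i/K_i) = 11.5/0.0723 + 10.6/1.94 + 9.87/0.0669 + 4.94/0.392 = 324.7 d.
q = Δh / Σ(b_i/K_i) = 13.6 / 324.7 = 0.04189 m/day.
In each layer the seepage velocity is v_i = q/n_i, so the layer transit time is t_i = b_i·n_i / q:
  layer 1 (silty sand): t_1 = 11.5 × 0.10 / 0.04189 = 27.45 d
  layer 2 (fractured sandstone): t_2 = 10.6 × 0.08 / 0.04189 = 20.24 d
  layer 3 (silt): t_3 = 9.87 × 0.10 / 0.04189 = 23.56 d
  layer 4 (weathered basalt): t_4 = 4.94 × 0.20 / 0.04189 = 23.59 d
Total t = Σ t_i = 94.84 days.

94.8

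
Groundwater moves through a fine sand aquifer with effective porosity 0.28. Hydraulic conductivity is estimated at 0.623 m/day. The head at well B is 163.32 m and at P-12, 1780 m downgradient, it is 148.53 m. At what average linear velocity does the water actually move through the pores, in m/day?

0.0185

Hydraulic gradient i = (163.32 − 148.53) / 1780 = 14.79 / 1780 = 0.008309.
Darcy flux q = K · i = 0.6230 × 0.008309 = 0.005176 m/day.
Seepage velocity v = q / n_e = 0.005176 / 0.28 = 0.01849 m/day.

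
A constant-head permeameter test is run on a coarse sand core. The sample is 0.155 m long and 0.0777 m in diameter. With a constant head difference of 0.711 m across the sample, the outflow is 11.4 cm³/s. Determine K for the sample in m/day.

Cross-sectional area A = π·(d/2)² = π × (0.0777/2)² = 0.004742 m².
Convert discharge: 11.4 cm³/s = 1.140e-05 m³/s.
Darcy's law rearranged: K = Q·L / (A·Δh) = 1.140e-05 × 0.155 / (0.004742 × 0.711) = 0.0005241 m/s = 45.28 m/day.

45.3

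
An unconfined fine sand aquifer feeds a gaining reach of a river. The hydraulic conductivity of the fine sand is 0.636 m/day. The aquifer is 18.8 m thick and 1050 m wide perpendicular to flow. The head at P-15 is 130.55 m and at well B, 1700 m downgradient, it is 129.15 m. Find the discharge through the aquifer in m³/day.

10.3

Cross-sectional area A = 1050 × 18.8 = 19740 m².
Hydraulic gradient i = (130.55 − 129.15) / 1700 = 1.4 / 1700 = 0.0008235.
Darcy's law: Q = K · A · i = 0.6360 × 19740 × 0.0008235 = 10.34 m³/day.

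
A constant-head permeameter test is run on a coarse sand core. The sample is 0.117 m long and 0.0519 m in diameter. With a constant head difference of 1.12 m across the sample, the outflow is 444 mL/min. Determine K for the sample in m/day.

31.6

Cross-sectional area A = π·(d/2)² = π × (0.0519/2)² = 0.002116 m².
Convert discharge: 444 mL/min = 7.400e-06 m³/s.
Darcy's law rearranged: K = Q·L / (A·Δh) = 7.400e-06 × 0.117 / (0.002116 × 1.12) = 0.0003654 m/s = 31.57 m/day.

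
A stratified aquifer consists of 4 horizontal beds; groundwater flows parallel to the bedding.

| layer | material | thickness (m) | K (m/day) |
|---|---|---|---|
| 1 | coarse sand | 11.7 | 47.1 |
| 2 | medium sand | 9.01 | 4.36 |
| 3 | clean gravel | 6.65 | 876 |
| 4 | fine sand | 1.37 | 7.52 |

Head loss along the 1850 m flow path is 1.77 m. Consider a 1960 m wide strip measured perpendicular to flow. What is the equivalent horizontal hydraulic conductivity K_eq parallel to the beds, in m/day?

Flow is parallel to layering, so each bed carries its own Darcy discharge and the transmissivities add.
Σ(K_i·b_i) = 47.1×11.7 + 4.36×9.01 + 876×6.65 + 7.52×1.37 = 6426 m²/day.
Total thickness b = 28.73 m, so K_eq = Σ(K_i·b_i)/b = 223.7 m/day.

224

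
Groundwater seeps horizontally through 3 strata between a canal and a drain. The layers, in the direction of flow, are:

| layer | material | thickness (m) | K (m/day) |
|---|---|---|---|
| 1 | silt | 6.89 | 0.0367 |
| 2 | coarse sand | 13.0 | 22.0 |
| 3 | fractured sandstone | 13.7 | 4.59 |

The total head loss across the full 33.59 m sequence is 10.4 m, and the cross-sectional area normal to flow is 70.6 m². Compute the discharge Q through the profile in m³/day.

3.84

Flow is perpendicular to layering, so the layers act in series and the equivalent K is the thickness-weighted harmonic mean.
Total thickness L = 6.89 + 13.0 + 13.7 = 33.59 m.
Σ(b_i/K_i) = 6.89/0.0367 + 13.0/22.0 + 13.7/4.59 = 191.3 d.
K_eq = L / Σ(b_i/K_i) = 33.59 / 191.3 = 0.1756 m/day.
Q = K_eq · A · (Δh/L) = 0.1756 × 70.6 × (10.4/33.59) = 3.838 m³/day.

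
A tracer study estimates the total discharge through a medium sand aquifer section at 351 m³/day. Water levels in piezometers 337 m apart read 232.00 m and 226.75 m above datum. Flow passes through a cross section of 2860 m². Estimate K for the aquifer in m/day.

Hydraulic gradient i = (232.00 − 226.75) / 337 = 5.25 / 337 = 0.01558.
From Q = K·A·i, K = Q / (A·i) = 351 / (2860 × 0.01558) = 7.878 m/day.

7.88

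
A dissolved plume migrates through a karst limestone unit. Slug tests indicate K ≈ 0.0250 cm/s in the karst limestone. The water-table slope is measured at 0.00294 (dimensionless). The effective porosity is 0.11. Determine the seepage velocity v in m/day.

Convert K: 0.0250 cm/s × 864 = 21.60 m/day.
Hydraulic gradient i = 0.00294.
Darcy flux q = K · i = 21.60 × 0.002940 = 0.06350 m/day.
Seepage velocity v = q / n_e = 0.06350 / 0.11 = 0.5773 m/day.

0.577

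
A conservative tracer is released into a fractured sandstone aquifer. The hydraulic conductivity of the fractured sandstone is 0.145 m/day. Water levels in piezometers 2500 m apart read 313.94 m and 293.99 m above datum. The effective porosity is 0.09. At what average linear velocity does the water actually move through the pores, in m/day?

0.0129

Hydraulic gradient i = (313.94 − 293.99) / 2500 = 19.95 / 2500 = 0.007980.
Darcy flux q = K · i = 0.1450 × 0.007980 = 0.001157 m/day.
Seepage velocity v = q / n_e = 0.001157 / 0.09 = 0.01286 m/day.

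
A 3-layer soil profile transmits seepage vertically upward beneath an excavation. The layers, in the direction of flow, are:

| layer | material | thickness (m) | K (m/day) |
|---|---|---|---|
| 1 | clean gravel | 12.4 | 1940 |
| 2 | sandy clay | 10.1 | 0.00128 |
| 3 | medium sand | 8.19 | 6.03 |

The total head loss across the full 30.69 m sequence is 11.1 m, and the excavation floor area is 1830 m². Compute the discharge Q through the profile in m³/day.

Flow is perpendicular to layering, so the layers act in series and the equivalent K is the thickness-weighted harmonic mean.
Total thickness L = 12.4 + 10.1 + 8.19 = 30.69 m.
Σ(b_i/K_i) = 12.4/1940 + 10.1/0.00128 + 8.19/6.03 = 7892 d.
K_eq = L / Σ(b_i/K_i) = 30.69 / 7892 = 0.003889 m/day.
Q = K_eq · A · (Δh/L) = 0.003889 × 1830 × (11.1/30.69) = 2.574 m³/day.

2.57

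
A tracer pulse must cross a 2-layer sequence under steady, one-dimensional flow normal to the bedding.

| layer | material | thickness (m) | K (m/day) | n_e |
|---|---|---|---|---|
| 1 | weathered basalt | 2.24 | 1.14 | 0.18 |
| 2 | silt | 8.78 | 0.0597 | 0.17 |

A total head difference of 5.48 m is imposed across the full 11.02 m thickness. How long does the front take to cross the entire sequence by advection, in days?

With flow normal to the layers, continuity requires the same specific discharge q through every layer.
Σ(b_i/K_i) = 2.24/1.14 + 8.78/0.0597 = 149.0 d.
q = Δh / Σ(b_i/K_i) = 5.48 / 149.0 = 0.03677 m/day.
In each layer the seepage velocity is v_i = q/n_i, so the layer transit time is t_i = b_i·n_i / q:
  layer 1 (weathered basalt): t_1 = 2.24 × 0.18 / 0.03677 = 10.97 d
  layer 2 (silt): t_2 = 8.78 × 0.17 / 0.03677 = 40.59 d
Total t = Σ t_i = 51.56 days.

51.6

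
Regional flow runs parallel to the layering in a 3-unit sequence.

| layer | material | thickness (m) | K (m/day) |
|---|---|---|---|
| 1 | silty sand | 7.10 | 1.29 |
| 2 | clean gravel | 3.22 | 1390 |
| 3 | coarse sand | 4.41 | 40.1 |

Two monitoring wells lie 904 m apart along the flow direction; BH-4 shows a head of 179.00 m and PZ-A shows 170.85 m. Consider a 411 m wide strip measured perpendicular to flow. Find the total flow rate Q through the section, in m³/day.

17300

Flow is parallel to layering, so each bed carries its own Darcy discharge and the transmissivities add.
Σ(K_i·b_i) = 1.29×7.10 + 1390×3.22 + 40.1×4.41 = 4662 m²/day.
Hydraulic gradient i = (179.00 − 170.85) / 904 = 8.15 / 904 = 0.009015.
Q = Σ(K_i·b_i) · W · i = 4662 × 411 × 0.009015 = 17274 m³/day.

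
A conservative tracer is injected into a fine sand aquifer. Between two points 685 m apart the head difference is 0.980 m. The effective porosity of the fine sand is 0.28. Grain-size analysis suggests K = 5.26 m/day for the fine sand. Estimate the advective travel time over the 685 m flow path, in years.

69.8

Hydraulic gradient i = Δh / L = 0.980 / 685 = 0.001431.
Darcy flux q = K · i = 5.260 × 0.001431 = 0.007525 m/day.
Seepage velocity v = q / n_e = 0.007525 / 0.28 = 0.02688 m/day.
Travel time t = L / v = 685 / 0.02688 = 25488 days = 69.78 years.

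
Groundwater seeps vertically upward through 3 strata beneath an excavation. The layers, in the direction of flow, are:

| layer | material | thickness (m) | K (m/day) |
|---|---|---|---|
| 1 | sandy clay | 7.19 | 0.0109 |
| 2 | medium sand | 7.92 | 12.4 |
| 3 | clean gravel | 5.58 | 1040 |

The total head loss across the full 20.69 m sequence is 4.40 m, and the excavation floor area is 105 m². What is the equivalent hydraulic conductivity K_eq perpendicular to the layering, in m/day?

0.0313

Flow is perpendicular to layering, so the layers act in series and the equivalent K is the thickness-weighted harmonic mean.
Total thickness L = 7.19 + 7.92 + 5.58 = 20.69 m.
Σ(b_i/K_i) = 7.19/0.0109 + 7.92/12.4 + 5.58/1040 = 660.3 d.
K_eq = L / Σ(b_i/K_i) = 20.69 / 660.3 = 0.03134 m/day.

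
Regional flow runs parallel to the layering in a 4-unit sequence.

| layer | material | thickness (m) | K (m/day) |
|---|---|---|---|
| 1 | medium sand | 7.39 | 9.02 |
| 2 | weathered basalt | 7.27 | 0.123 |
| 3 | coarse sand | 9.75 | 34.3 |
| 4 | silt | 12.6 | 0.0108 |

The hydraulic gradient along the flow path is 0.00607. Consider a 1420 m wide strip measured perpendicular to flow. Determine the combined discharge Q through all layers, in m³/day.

Flow is parallel to layering, so each bed carries its own Darcy discharge and the transmissivities add.
Σ(K_i·b_i) = 9.02×7.39 + 0.123×7.27 + 34.3×9.75 + 0.0108×12.6 = 402.1 m²/day.
Hydraulic gradient i = 0.00607.
Q = Σ(K_i·b_i) · W · i = 402.1 × 1420 × 0.006070 = 3466 m³/day.

3470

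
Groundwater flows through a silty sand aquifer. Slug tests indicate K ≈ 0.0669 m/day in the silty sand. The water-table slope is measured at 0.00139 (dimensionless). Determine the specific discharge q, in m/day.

Hydraulic gradient i = 0.00139.
Specific discharge q = K · i = 0.06690 × 0.001390 = 9.299e-05 m/day.

9.30e-05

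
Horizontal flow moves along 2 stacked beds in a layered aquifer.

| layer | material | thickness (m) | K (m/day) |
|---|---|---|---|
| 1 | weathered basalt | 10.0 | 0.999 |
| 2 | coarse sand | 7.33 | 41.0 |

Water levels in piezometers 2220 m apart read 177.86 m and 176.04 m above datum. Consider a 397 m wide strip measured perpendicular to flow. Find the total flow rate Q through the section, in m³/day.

Flow is parallel to layering, so each bed carries its own Darcy discharge and the transmissivities add.
Σ(K_i·b_i) = 0.999×10.0 + 41.0×7.33 = 310.5 m²/day.
Hydraulic gradient i = (177.86 − 176.04) / 2220 = 1.82 / 2220 = 0.0008198.
Q = Σ(K_i·b_i) · W · i = 310.5 × 397 × 0.0008198 = 101.1 m³/day.

101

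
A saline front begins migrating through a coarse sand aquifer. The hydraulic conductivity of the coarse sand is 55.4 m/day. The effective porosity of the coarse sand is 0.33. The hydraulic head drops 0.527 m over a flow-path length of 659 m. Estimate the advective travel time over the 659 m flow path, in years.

Hydraulic gradient i = Δh / L = 0.527 / 659 = 0.0007997.
Darcy flux q = K · i = 55.40 × 0.0007997 = 0.04430 m/day.
Seepage velocity v = q / n_e = 0.04430 / 0.33 = 0.1343 m/day.
Travel time t = L / v = 659 / 0.1343 = 4909 days = 13.44 years.

13.4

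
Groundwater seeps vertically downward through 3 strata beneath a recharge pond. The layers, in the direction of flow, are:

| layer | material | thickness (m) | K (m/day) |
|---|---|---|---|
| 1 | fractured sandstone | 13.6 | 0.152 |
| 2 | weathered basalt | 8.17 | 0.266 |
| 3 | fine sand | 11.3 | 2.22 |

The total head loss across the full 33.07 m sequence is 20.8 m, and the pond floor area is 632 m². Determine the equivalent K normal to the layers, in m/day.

0.264

Flow is perpendicular to layering, so the layers act in series and the equivalent K is the thickness-weighted harmonic mean.
Total thickness L = 13.6 + 8.17 + 11.3 = 33.07 m.
Σ(b_i/K_i) = 13.6/0.152 + 8.17/0.266 + 11.3/2.22 = 125.3 d.
K_eq = L / Σ(b_i/K_i) = 33.07 / 125.3 = 0.2640 m/day.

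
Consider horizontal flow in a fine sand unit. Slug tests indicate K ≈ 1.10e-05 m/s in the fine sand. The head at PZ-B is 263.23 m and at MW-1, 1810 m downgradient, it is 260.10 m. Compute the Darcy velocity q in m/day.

0.00164

Convert K: 1.10e-05 m/s × 86400 = 0.9504 m/day.
Hydraulic gradient i = (263.23 − 260.10) / 1810 = 3.13 / 1810 = 0.001729.
Specific discharge q = K · i = 0.9504 × 0.001729 = 0.001644 m/day.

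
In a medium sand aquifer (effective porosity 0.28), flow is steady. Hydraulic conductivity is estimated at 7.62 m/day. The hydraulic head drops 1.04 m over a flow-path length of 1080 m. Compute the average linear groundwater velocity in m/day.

Hydraulic gradient i = Δh / L = 1.04 / 1080 = 0.0009630.
Darcy flux q = K · i = 7.620 × 0.0009630 = 0.007338 m/day.
Seepage velocity v = q / n_e = 0.007338 / 0.28 = 0.02621 m/day.

0.0262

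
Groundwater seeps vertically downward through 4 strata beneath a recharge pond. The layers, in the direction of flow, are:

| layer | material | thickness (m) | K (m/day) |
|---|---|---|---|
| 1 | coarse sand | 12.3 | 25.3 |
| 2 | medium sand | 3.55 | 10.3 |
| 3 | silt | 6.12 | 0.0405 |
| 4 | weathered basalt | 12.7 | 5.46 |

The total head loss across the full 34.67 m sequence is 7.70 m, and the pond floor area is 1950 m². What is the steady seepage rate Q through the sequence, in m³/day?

97.3

Flow is perpendicular to layering, so the layers act in series and the equivalent K is the thickness-weighted harmonic mean.
Total thickness L = 12.3 + 3.55 + 6.12 + 12.7 = 34.67 m.
Σ(b_i/K_i) = 12.3/25.3 + 3.55/10.3 + 6.12/0.0405 + 12.7/5.46 = 154.3 d.
K_eq = L / Σ(b_i/K_i) = 34.67 / 154.3 = 0.2247 m/day.
Q = K_eq · A · (Δh/L) = 0.2247 × 1950 × (7.70/34.67) = 97.33 m³/day.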